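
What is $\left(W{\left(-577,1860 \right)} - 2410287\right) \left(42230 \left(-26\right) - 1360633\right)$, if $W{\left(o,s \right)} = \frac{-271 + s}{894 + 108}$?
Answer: $\frac{5937810971098805}{1002} \approx 5.926 \cdot 10^{12}$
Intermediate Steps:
$W{\left(o,s \right)} = - \frac{271}{1002} + \frac{s}{1002}$ ($W{\left(o,s \right)} = \frac{-271 + s}{1002} = \left(-271 + s\right) \frac{1}{1002} = - \frac{271}{1002} + \frac{s}{1002}$)
$\left(W{\left(-577,1860 \right)} - 2410287\right) \left(42230 \left(-26\right) - 1360633\right) = \left(\left(- \frac{271}{1002} + \frac{1}{1002} \cdot 1860\right) - 2410287\right) \left(42230 \left(-26\right) - 1360633\right) = \left(\left(- \frac{271}{1002} + \frac{310}{167}\right) - 2410287\right) \left(-1097980 - 1360633\right) = \left(\frac{1589}{1002} - 2410287\right) \left(-2458613\right) = \left(- \frac{2415105985}{1002}\right) \left(-2458613\right) = \frac{5937810971098805}{1002}$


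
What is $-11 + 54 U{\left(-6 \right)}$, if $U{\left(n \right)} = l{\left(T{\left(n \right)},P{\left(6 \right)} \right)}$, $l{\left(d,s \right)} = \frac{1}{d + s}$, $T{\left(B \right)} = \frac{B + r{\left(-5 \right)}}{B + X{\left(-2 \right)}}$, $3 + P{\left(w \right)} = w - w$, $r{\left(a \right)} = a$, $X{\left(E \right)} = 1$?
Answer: $- \frac{157}{2} \approx -78.5$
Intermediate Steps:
$P{\left(w \right)} = -3$ ($P{\left(w \right)} = -3 + \left(w - w\right) = -3 + 0 = -3$)
$T{\left(B \right)} = \frac{-5 + B}{1 + B}$ ($T{\left(B \right)} = \frac{B - 5}{B + 1} = \frac{-5 + B}{1 + B}$)
$U{\left(n \right)} = \frac{1}{-3 + \frac{-5 + n}{1 + n}}$ ($U{\left(n \right)} = \frac{1}{\frac{-5 + n}{1 + n} - 3} = \frac{1}{-3 + \frac{-5 + n}{1 + n}}$)
$-11 + 54 U{\left(-6 \right)} = -11 + 54 \frac{1 - 6}{2 \left(-4 - -6\right)} = -11 + 54 \cdot \frac{1}{2} \frac{1}{-4 + 6} \left(-5\right) = -11 + 54 \cdot \frac{1}{2} \cdot \frac{1}{2} \left(-5\right) = -11 + 54 \left(- \frac{5}{4}\right) = -11 - \frac{135}{2} = - \frac{157}{2}$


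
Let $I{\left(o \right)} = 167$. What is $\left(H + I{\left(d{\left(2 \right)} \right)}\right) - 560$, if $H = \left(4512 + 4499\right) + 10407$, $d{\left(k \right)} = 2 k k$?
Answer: $19025$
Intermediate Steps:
$d{\left(k \right)} = 2 k^{2}$
$H = 19418$ ($H = 9011 + 10407 = 19418$)
$\left(H + I{\left(d{\left(2 \right)} \right)}\right) - 560 = \left(19418 + 167\right) - 560 = 19585 - 560 = 19025$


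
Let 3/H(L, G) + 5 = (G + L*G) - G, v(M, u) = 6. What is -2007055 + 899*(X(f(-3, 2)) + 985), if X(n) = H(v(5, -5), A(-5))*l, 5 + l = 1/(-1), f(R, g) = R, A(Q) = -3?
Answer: -25779238/23 ≈ -1.1208e+6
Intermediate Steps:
H(L, G) = 3/(-5 + G*L) (H(L, G) = 3/(-5 + ((G + L*G) - G)) = 3/(-5 + ((G + G*L) - G)) = 3/(-5 + G*L))
l = -6 (l = -5 + 1/(-1) = -5 - 1 = -6)
X(n) = 18/23 (X(n) = (3/(-5 - 3*6))*(-6) = (3/(-5 - 18))*(-6) = (3/(-23))*(-6) = (3*(-1/23))*(-6) = -3/23*(-6) = 18/23)
-2007055 + 899*(X(f(-3, 2)) + 985) = -2007055 + 899*(18/23 + 985) = -2007055 + 899*(22673/23) = -2007055 + 20383027/23 = -25779238/23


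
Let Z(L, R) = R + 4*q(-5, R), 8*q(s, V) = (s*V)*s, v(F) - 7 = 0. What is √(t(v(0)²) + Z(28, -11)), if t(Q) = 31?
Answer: I*√470/2 ≈ 10.84*I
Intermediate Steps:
v(F) = 7 (v(F) = 7 + 0 = 7)
q(s, V) = V*s²/8 (q(s, V) = ((s*V)*s)/8 = ((V*s)*s)/8 = (V*s²)/8 = V*s²/8)
Z(L, R) = 27*R/2 (Z(L, R) = R + 4*((⅛)*R*(-5)²) = R + 4*((⅛)*R*25) = R + 4*(25*R/8) = R + 25*R/2 = 27*R/2)
√(t(v(0)²) + Z(28, -11)) = √(31 + (27/2)*(-11)) = √(31 - 297/2) = √(-235/2) = I*√470/2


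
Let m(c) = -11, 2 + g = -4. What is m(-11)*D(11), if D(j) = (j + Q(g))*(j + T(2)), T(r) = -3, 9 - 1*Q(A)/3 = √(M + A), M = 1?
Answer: -3344 + 264*I*√5 ≈ -3344.0 + 590.32*I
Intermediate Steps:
g = -6 (g = -2 - 4 = -6)
Q(A) = 27 - 3*√(1 + A)
D(j) = (-3 + j)*(27 + j - 3*I*√5) (D(j) = (j + (27 - 3*√(1 - 6)))*(j - 3) = (j + (27 - 3*I*√5))*(-3 + j) = (27 + j - 3*I*√5)*(-3 + j) = (-3 + j)*(27 + j - 3*I*√5))
m(-11)*D(11) = -11*(-81 + 11² + 24*11 + 9*I*√5 - 3*I*11*√5) = -11*(-81 + 121 + 264 + 9*I*√5 - 33*I*√5) = -11*(304 - 24*I*√5) = -3344 + 264*I*√5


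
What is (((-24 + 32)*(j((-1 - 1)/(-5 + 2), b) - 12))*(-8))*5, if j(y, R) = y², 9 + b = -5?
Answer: 33280/9 ≈ 3697.8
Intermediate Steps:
b = -14 (b = -9 - 5 = -14)
(((-24 + 32)*(j((-1 - 1)/(-5 + 2), b) - 12))*(-8))*5 = (((-24 + 32)*(((-1 - 1)/(-5 + 2))² - 12))*(-8))*5 = ((8*((-2/(-3))² - 12))*(-8))*5 = ((8*((-2*(-⅓))² - 12))*(-8))*5 = ((8*((⅔)² - 12))*(-8))*5 = ((8*(4/9 - 12))*(-8))*5 = ((8*(-104/9))*(-8))*5 = -832/9*(-8)*5 = (6656/9)*5 = 33280/9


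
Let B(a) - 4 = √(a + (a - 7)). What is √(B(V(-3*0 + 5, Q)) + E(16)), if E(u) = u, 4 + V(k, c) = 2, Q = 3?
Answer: √(20 + I*√11) ≈ 4.4874 + 0.36955*I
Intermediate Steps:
V(k, c) = -2 (V(k, c) = -4 + 2 = -2)
B(a) = 4 + √(-7 + 2*a) (B(a) = 4 + √(a + (a - 7)) = 4 + √(a + (-7 + a)) = 4 + √(-7 + 2*a))
√(B(V(-3*0 + 5, Q)) + E(16)) = √((4 + √(-7 + 2*(-2))) + 16) = √((4 + √(-7 - 4)) + 16) = √((4 + √(-11)) + 16) = √((4 + I*√11) + 16) = √(20 + I*√11)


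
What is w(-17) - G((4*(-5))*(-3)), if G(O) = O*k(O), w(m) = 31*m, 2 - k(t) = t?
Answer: 2953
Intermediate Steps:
k(t) = 2 - t
G(O) = O*(2 - O)
w(-17) - G((4*(-5))*(-3)) = 31*(-17) - (4*(-5))*(-3)*(2 - 4*(-5)*(-3)) = -527 - (-20*(-3))*(2 - (-20)*(-3)) = -527 - 60*(2 - 1*60) = -527 - 60*(2 - 60) = -527 - 60*(-58) = -527 - 1*(-3480) = -527 + 3480 = 2953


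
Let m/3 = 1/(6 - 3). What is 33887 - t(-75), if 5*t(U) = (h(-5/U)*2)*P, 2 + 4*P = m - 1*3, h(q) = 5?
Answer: 33889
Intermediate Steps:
m = 1 (m = 3/(6 - 3) = 3/3 = 3*(⅓) = 1)
P = -1 (P = -½ + (1 - 1*3)/4 = -½ + (1 - 3)/4 = -½ + (¼)*(-2) = -½ - ½ = -1)
t(U) = -2 (t(U) = ((5*2)*(-1))/5 = (10*(-1))/5 = (⅕)*(-10) = -2)
33887 - t(-75) = 33887 - 1*(-2) = 33887 + 2 = 33889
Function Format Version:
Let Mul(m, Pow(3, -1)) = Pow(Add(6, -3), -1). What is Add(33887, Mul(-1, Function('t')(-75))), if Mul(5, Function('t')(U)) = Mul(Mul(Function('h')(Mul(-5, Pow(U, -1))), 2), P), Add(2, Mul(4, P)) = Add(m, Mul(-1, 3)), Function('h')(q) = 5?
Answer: 33889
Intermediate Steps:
m = 1 (m = Mul(3, Pow(Add(6, -3), -1)) = Mul(3, Pow(3, -1)) = Mul(3, Rational(1, 3)) = 1)
P = -1 (P = Add(Rational(-1, 2), Mul(Rational(1, 4), Add(1, Mul(-1, 3)))) = Add(Rational(-1, 2), Mul(Rational(1, 4), Add(1, -3))) = Add(Rational(-1, 2), Mul(Rational(1, 4), -2)) = Add(Rational(-1, 2), Rational(-1, 2)) = -1)
Function('t')(U) = -2 (Function('t')(U) = Mul(Rational(1, 5), Mul(Mul(5, 2), -1)) = Mul(Rational(1, 5), Mul(10, -1)) = Mul(Rational(1, 5), -10) = -2)
Add(33887, Mul(-1, Function('t')(-75))) = Add(33887, Mul(-1, -2)) = Add(33887, 2) = 33889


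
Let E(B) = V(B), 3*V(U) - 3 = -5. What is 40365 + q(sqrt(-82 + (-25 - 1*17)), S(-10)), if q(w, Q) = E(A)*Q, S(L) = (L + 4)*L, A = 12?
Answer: 40325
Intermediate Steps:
V(U) = -2/3 (V(U) = 1 + (1/3)*(-5) = 1 - 5/3 = -2/3)
E(B) = -2/3
S(L) = L*(4 + L) (S(L) = (4 + L)*L = L*(4 + L))
q(w, Q) = -2*Q/3
40365 + q(sqrt(-82 + (-25 - 1*17)), S(-10)) = 40365 - (-20)*(4 - 10)/3 = 40365 - (-20)*(-6)/3 = 40365 - 2/3*60 = 40365 - 40 = 40325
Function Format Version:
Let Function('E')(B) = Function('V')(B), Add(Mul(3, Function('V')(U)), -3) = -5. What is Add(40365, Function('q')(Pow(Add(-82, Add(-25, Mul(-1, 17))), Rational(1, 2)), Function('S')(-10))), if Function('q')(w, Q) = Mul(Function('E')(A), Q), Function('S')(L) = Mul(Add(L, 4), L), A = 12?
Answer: 40325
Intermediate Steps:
Function('V')(U) = Rational(-2, 3) (Function('V')(U) = Add(1, Mul(Rational(1, 3), -5)) = Add(1, Rational(-5, 3)) = Rational(-2, 3))
Function('E')(B) = Rational(-2, 3)
Function('S')(L) = Mul(L, Add(4, L)) (Function('S')(L) = Mul(Add(4, L), L) = Mul(L, Add(4, L)))
Function('q')(w, Q) = Mul(Rational(-2, 3), Q)
Add(40365, Function('q')(Pow(Add(-82, Add(-25, Mul(-1, 17))), Rational(1, 2)), Function('S')(-10))) = Add(40365, Mul(Rational(-2, 3), Mul(-10, Add(4, -10)))) = Add(40365, Mul(Rational(-2, 3), Mul(-10, -6))) = Add(40365, Mul(Rational(-2, 3), 60)) = Add(40365, -40) = 40325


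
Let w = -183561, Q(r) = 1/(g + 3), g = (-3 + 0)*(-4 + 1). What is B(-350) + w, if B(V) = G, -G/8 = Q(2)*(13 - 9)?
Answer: -550691/3 ≈ -1.8356e+5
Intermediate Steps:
g = 9 (g = -3*(-3) = 9)
Q(r) = 1/12 (Q(r) = 1/(9 + 3) = 1/12)
G = -8/3 (G = -2*(13 - 9)/3 = -2*4/3 = -8*⅓ = -8/3 ≈ -2.6667)
B(V) = -8/3
B(-350) + w = -8/3 - 183561 = -550691/3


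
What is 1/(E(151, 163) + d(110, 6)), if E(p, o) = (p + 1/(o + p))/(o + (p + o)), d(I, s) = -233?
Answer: -49926/11616953 ≈ -0.0042977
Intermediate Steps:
E(p, o) = (p + 1/(o + p))/(p + 2*o) (E(p, o) = (p + 1/(o + p))/(o + (o + p)) = (p + 1/(o + p))/(p + 2*o))
1/(E(151, 163) + d(110, 6)) = 1/((1 + 151**2 + 163*151)/(151**2 + 2*163**2 + 3*163*151) - 233) = 1/((1 + 22801 + 24613)/(22801 + 2*26569 + 73839) - 233) = 1/(47415/(22801 + 53138 + 73839) - 233) = 1/(47415/149778 - 233) = 1/((1/149778)*47415 - 233) = 1/(15805/49926 - 233) = 1/(-11616953/49926) = -49926/11616953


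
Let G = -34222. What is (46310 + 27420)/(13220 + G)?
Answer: -36865/10501 ≈ -3.5106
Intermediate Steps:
(46310 + 27420)/(13220 + G) = (46310 + 27420)/(13220 - 34222) = 73730/(-21002) = 73730*(-1/21002) = -36865/10501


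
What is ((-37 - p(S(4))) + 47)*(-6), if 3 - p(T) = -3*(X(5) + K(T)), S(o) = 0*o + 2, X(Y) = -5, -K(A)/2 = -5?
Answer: 48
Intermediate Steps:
K(A) = 10 (K(A) = -2*(-5) = 10)
S(o) = 2 (S(o) = 0 + 2 = 2)
p(T) = 18 (p(T) = 3 - (-3)*(-5 + 10) = 3 - (-3)*5 = 3 - 1*(-15) = 3 + 15 = 18)
((-37 - p(S(4))) + 47)*(-6) = ((-37 - 1*18) + 47)*(-6) = ((-37 - 18) + 47)*(-6) = (-55 + 47)*(-6) = -8*(-6) = 48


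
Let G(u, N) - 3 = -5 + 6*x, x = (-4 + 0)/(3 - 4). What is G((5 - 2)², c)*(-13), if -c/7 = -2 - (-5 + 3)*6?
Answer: -286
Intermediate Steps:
x = 4 (x = -4/(-1) = -4*(-1) = 4)
c = -70 (c = -7*(-2 - (-5 + 3)*6) = -7*(-2 - (-2)*6) = -7*(-2 - 1*(-12)) = -7*(-2 + 12) = -7*10 = -70)
G(u, N) = 22 (G(u, N) = 3 + (-5 + 6*4) = 3 + (-5 + 24) = 3 + 19 = 22)
G((5 - 2)², c)*(-13) = 22*(-13) = -286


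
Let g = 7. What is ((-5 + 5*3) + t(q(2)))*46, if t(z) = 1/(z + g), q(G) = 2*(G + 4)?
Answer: 8786/19 ≈ 462.42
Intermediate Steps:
q(G) = 8 + 2*G (q(G) = 2*(4 + G) = 8 + 2*G)
t(z) = 1/(7 + z) (t(z) = 1/(z + 7) = 1/(7 + z))
((-5 + 5*3) + t(q(2)))*46 = ((-5 + 5*3) + 1/(7 + (8 + 2*2)))*46 = ((-5 + 15) + 1/(7 + (8 + 4)))*46 = (10 + 1/(7 + 12))*46 = (10 + 1/19)*46 = (191/19)*46 = 8786/19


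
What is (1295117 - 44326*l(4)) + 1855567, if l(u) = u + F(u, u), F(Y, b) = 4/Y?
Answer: 2929054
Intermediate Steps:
l(u) = u + 4/u
(1295117 - 44326*l(4)) + 1855567 = (1295117 - 44326*(4 + 4/4)) + 1855567 = (1295117 - 44326*(4 + 4*(¼))) + 1855567 = (1295117 - 44326*(4 + 1)) + 1855567 = (1295117 - 44326*5) + 1855567 = (1295117 - 221630) + 1855567 = 1073487 + 1855567 = 2929054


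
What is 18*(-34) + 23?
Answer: -589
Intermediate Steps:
18*(-34) + 23 = -612 + 23 = -589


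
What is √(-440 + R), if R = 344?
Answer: 4*I*√6 ≈ 9.798*I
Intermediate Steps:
√(-440 + R) = √(-440 + 344) = √(-96) = 4*I*√6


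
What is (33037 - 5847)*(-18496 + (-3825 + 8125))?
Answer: -385989240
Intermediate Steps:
(33037 - 5847)*(-18496 + (-3825 + 8125)) = 27190*(-18496 + 4300) = 27190*(-14196) = -385989240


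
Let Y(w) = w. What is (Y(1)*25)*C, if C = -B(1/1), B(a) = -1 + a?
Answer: 0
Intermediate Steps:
C = 0 (C = -(-1 + 1/1) = -(-1 + 1) = -1*0 = 0)
(Y(1)*25)*C = (1*25)*0 = 25*0 = 0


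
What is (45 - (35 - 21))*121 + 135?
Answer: 3886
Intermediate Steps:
(45 - (35 - 21))*121 + 135 = (45 - 1*14)*121 + 135 = (45 - 14)*121 + 135 = 31*121 + 135 = 3751 + 135 = 3886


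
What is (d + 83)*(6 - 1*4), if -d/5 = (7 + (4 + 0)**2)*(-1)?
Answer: 396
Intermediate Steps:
d = 115 (d = -5*(7 + (4 + 0)**2)*(-1) = -5*(7 + 4**2)*(-1) = -5*(7 + 16)*(-1) = -115*(-1) = -5*(-23) = 115)
(d + 83)*(6 - 1*4) = (115 + 83)*(6 - 1*4) = 198*(6 - 4) = 198*2 = 396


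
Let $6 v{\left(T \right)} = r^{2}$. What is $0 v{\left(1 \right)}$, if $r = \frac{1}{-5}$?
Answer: $0$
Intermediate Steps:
$r = - \frac{1}{5} \approx -0.2$
$v{\left(T \right)} = \frac{1}{150}$ ($v{\left(T \right)} = \frac{\left(- \frac{1}{5}\right)^{2}}{6} = \frac{1}{6} \cdot \frac{1}{25} = \frac{1}{150}$)
$0 v{\left(1 \right)} = 0 \cdot \frac{1}{150} = 0$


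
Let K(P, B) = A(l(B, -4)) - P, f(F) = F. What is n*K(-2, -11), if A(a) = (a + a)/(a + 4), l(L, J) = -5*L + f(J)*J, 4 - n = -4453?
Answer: 1301444/75 ≈ 17353.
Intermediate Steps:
n = 4457 (n = 4 - 1*(-4453) = 4 + 4453 = 4457)
l(L, J) = J² - 5*L (l(L, J) = -5*L + J*J = -5*L + J² = J² - 5*L)
A(a) = 2*a/(4 + a) (A(a) = (2*a)/(4 + a) = 2*a/(4 + a))
K(P, B) = -P + 2*(16 - 5*B)/(20 - 5*B) (K(P, B) = 2*((-4)² - 5*B)/(4 + ((-4)² - 5*B)) - P = 2*(16 - 5*B)/(4 + (16 - 5*B)) - P = 2*(16 - 5*B)/(20 - 5*B) - P = -P + 2*(16 - 5*B)/(20 - 5*B))
n*K(-2, -11) = 4457*((-32/5 + 2*(-11) - 1*(-2)*(-4 - 11))/(-4 - 11)) = 4457*((-32/5 - 22 - 1*(-2)*(-15))/(-15)) = 4457*(-(-32/5 - 22 - 30)/15) = 4457*(-1/15*(-292/5)) = 4457*(292/75) = 1301444/75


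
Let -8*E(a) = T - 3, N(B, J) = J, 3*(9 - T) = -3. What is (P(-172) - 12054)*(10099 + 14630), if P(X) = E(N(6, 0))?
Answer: -2384840031/8 ≈ -2.9810e+8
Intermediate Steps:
T = 10 (T = 9 - 1/3*(-3) = 9 + 1 = 10)
E(a) = -7/8 (E(a) = -(10 - 3)/8 = -1/8*7 = -7/8)
P(X) = -7/8
(P(-172) - 12054)*(10099 + 14630) = (-7/8 - 12054)*(10099 + 14630) = -96439/8*24729 = -2384840031/8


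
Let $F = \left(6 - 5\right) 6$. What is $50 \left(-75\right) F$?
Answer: $-22500$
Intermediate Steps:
$F = 6$ ($F = 1 \cdot 6 = 6$)
$50 \left(-75\right) F = 50 \left(-75\right) 6 = \left(-3750\right) 6 = -22500$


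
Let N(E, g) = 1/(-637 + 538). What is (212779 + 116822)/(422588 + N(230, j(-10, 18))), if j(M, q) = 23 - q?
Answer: 32630499/41836211 ≈ 0.77996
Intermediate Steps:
N(E, g) = -1/99 (N(E, g) = 1/(-99) = -1/99)
(212779 + 116822)/(422588 + N(230, j(-10, 18))) = (212779 + 116822)/(422588 - 1/99) = 329601/(41836211/99) = 329601*(99/41836211) = 32630499/41836211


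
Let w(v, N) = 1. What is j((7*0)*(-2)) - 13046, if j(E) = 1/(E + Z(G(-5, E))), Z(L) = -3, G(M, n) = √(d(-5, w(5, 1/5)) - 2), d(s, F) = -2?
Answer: -39139/3 ≈ -13046.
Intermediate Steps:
G(M, n) = 2*I (G(M, n) = √(-2 - 2) = √(-4) = 2*I)
j(E) = 1/(-3 + E) (j(E) = 1/(E - 3) = 1/(-3 + E))
j((7*0)*(-2)) - 13046 = 1/(-3 + (7*0)*(-2)) - 13046 = 1/(-3 + 0*(-2)) - 13046 = 1/(-3 + 0) - 13046 = 1/(-3) - 13046 = -⅓ - 13046 = -39139/3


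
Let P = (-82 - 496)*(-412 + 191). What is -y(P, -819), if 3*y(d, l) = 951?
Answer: -317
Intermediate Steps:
P = 127738 (P = -578*(-221) = 127738)
y(d, l) = 317 (y(d, l) = (⅓)*951 = 317)
-y(P, -819) = -1*317 = -317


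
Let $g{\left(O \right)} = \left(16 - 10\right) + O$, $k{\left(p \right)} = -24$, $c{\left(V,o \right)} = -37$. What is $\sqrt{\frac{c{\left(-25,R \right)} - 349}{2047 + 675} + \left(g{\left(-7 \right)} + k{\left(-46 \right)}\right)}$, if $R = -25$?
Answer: $\frac{3 i \sqrt{5174522}}{1361} \approx 5.0142 i$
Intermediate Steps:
$g{\left(O \right)} = 6 + O$
$\sqrt{\frac{c{\left(-25,R \right)} - 349}{2047 + 675} + \left(g{\left(-7 \right)} + k{\left(-46 \right)}\right)} = \sqrt{\frac{-37 - 349}{2047 + 675} + \left(\left(6 - 7\right) - 24\right)} = \sqrt{- \frac{386}{2722} - 25} = \sqrt{\left(-386\right) \frac{1}{2722} - 25} = \sqrt{- \frac{193}{1361} - 25} = \sqrt{- \frac{34218}{1361}} = \frac{3 i \sqrt{5174522}}{1361}$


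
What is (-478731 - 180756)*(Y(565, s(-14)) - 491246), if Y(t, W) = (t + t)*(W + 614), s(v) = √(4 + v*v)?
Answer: -133594919538 - 7452203100*√2 ≈ -1.4413e+11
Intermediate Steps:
s(v) = √(4 + v²)
Y(t, W) = 2*t*(614 + W) (Y(t, W) = (2*t)*(614 + W) = 2*t*(614 + W))
(-478731 - 180756)*(Y(565, s(-14)) - 491246) = (-478731 - 180756)*(2*565*(614 + √(4 + (-14)²)) - 491246) = -659487*(2*565*(614 + √(4 + 196)) - 491246) = -659487*(2*565*(614 + √200) - 491246) = -659487*(2*565*(614 + 10*√2) - 491246) = -659487*((693820 + 11300*√2) - 491246) = -659487*(202574 + 11300*√2) = -133594919538 - 7452203100*√2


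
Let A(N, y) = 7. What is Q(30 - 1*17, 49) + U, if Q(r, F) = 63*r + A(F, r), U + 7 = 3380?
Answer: 4199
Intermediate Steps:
U = 3373 (U = -7 + 3380 = 3373)
Q(r, F) = 7 + 63*r (Q(r, F) = 63*r + 7 = 7 + 63*r)
Q(30 - 1*17, 49) + U = (7 + 63*(30 - 1*17)) + 3373 = (7 + 63*(30 - 17)) + 3373 = (7 + 63*13) + 3373 = (7 + 819) + 3373 = 826 + 3373 = 4199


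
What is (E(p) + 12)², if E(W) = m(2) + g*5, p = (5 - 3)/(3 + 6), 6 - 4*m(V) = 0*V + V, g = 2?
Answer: 529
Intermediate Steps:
m(V) = 3/2 - V/4 (m(V) = 3/2 - (0*V + V)/4 = 3/2 - (0 + V)/4 = 3/2 - V/4)
p = 2/9 ≈ 0.22222
E(W) = 11 (E(W) = (3/2 - ¼*2) + 2*5 = (3/2 - ½) + 10 = 1 + 10 = 11)
(E(p) + 12)² = (11 + 12)² = 23² = 529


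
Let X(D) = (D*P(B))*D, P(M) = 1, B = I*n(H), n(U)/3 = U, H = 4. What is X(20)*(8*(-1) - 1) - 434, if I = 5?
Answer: -4034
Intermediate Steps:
n(U) = 3*U
B = 60 (B = 5*(3*4) = 5*12 = 60)
X(D) = D² (X(D) = (D*1)*D = D*D = D²)
X(20)*(8*(-1) - 1) - 434 = 20²*(8*(-1) - 1) - 434 = 400*(-8 - 1) - 434 = 400*(-9) - 434 = -3600 - 434 = -4034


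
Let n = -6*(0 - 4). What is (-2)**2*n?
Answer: 96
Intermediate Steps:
n = 24 (n = -6*(-4) = 24)
(-2)**2*n = (-2)**2*24 = 4*24 = 96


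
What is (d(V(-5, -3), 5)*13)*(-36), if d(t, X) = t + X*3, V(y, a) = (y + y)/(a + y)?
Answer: -7605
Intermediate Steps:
V(y, a) = 2*y/(a + y) (V(y, a) = (2*y)/(a + y) = 2*y/(a + y))
d(t, X) = t + 3*X
(d(V(-5, -3), 5)*13)*(-36) = ((2*(-5)/(-3 - 5) + 3*5)*13)*(-36) = ((2*(-5)/(-8) + 15)*13)*(-36) = ((2*(-5)*(-⅛) + 15)*13)*(-36) = ((5/4 + 15)*13)*(-36) = ((65/4)*13)*(-36) = (845/4)*(-36) = -7605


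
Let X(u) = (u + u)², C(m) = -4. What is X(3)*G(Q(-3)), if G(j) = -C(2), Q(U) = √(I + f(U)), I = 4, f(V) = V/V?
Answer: 144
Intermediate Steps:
f(V) = 1
Q(U) = √5 (Q(U) = √(4 + 1) = √5)
G(j) = 4 (G(j) = -1*(-4) = 4)
X(u) = 4*u² (X(u) = (2*u)² = 4*u²)
X(3)*G(Q(-3)) = (4*3²)*4 = (4*9)*4 = 36*4 = 144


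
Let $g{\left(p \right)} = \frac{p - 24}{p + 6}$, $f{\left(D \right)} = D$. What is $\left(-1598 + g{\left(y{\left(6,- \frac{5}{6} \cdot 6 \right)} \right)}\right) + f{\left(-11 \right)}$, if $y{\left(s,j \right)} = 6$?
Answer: $- \frac{3221}{2} \approx -1610.5$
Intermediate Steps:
$g{\left(p \right)} = \frac{-24 + p}{6 + p}$
$\left(-1598 + g{\left(y{\left(6,- \frac{5}{6} \cdot 6 \right)} \right)}\right) + f{\left(-11 \right)} = \left(-1598 + \frac{-24 + 6}{6 + 6}\right) - 11 = \left(-1598 + \frac{1}{12} \left(-18\right)\right) - 11 = \left(-1598 - \frac{3}{2}\right) - 11 = - \frac{3199}{2} - 11 = - \frac{3221}{2}$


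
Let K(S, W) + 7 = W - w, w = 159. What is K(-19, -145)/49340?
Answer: -311/49340 ≈ -0.0063032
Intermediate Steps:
K(S, W) = -166 + W (K(S, W) = -7 + (W - 1*159) = -7 + (W - 159) = -7 + (-159 + W) = -166 + W)
K(-19, -145)/49340 = (-166 - 145)/49340 = -311*1/49340 = -311/49340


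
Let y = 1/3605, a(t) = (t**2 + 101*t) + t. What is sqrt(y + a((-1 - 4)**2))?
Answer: 6*sqrt(1146177305)/3605 ≈ 56.347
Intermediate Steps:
a(t) = t**2 + 102*t
y = 1/3605 ≈ 0.00027739
sqrt(y + a((-1 - 4)**2)) = sqrt(1/3605 + (-1 - 4)**2*(102 + (-1 - 4)**2)) = sqrt(1/3605 + (-5)**2*(102 + (-5)**2)) = sqrt(1/3605 + 25*(102 + 25)) = sqrt(1/3605 + 25*127) = sqrt(1/3605 + 3175) = sqrt(11445876/3605) = 6*sqrt(1146177305)/3605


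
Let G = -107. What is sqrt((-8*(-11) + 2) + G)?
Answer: I*sqrt(17) ≈ 4.1231*I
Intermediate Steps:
sqrt((-8*(-11) + 2) + G) = sqrt((-8*(-11) + 2) - 107) = sqrt((88 + 2) - 107) = sqrt(90 - 107) = sqrt(-17) = I*sqrt(17)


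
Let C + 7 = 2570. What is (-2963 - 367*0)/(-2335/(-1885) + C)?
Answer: -1117051/966718 ≈ -1.1555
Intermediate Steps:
C = 2563 (C = -7 + 2570 = 2563)
(-2963 - 367*0)/(-2335/(-1885) + C) = (-2963 - 367*0)/(-2335/(-1885) + 2563) = (-2963 + 0)/(-2335*(-1/1885) + 2563) = -2963/(467/377 + 2563) = -2963/966718/377 = -2963*377/966718 = -1117051/966718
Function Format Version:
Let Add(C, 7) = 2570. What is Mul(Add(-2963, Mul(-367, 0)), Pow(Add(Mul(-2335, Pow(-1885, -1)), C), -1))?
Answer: Rational(-1117051, 966718) ≈ -1.1555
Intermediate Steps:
C = 2563 (C = Add(-7, 2570) = 2563)
Mul(Add(-2963, Mul(-367, 0)), Pow(Add(Mul(-2335, Pow(-1885, -1)), C), -1)) = Mul(Add(-2963, Mul(-367, 0)), Pow(Add(Mul(-2335, Pow(-1885, -1)), 2563), -1)) = Mul(Add(-2963, 0), Pow(Add(Mul(-2335, Rational(-1, 1885)), 2563), -1)) = Mul(-2963, Pow(Add(Rational(467, 377), 2563), -1)) = Mul(-2963, Pow(Rational(966718, 377), -1)) = Mul(-2963, Rational(377, 966718)) = Rational(-1117051, 966718)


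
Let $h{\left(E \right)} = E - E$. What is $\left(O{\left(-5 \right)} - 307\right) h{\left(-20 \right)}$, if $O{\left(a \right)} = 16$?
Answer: $0$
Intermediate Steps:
$h{\left(E \right)} = 0$
$\left(O{\left(-5 \right)} - 307\right) h{\left(-20 \right)} = \left(16 - 307\right) 0 = \left(-291\right) 0 = 0$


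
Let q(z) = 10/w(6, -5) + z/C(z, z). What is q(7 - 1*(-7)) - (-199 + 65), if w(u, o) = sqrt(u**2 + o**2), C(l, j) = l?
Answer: 135 + 10*sqrt(61)/61 ≈ 136.28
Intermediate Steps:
w(u, o) = sqrt(o**2 + u**2)
q(z) = 1 + 10*sqrt(61)/61 (q(z) = 10/(sqrt((-5)**2 + 6**2)) + z/z = 10/(sqrt(25 + 36)) + 1 = 10/(sqrt(61)) + 1 = 10*(sqrt(61)/61) + 1 = 10*sqrt(61)/61 + 1 = 1 + 10*sqrt(61)/61)
q(7 - 1*(-7)) - (-199 + 65) = (1 + 10*sqrt(61)/61) - (-199 + 65) = (1 + 10*sqrt(61)/61) - 1*(-134) = (1 + 10*sqrt(61)/61) + 134 = 135 + 10*sqrt(61)/61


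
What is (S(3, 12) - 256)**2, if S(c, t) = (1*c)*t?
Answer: 48400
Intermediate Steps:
S(c, t) = c*t
(S(3, 12) - 256)**2 = (3*12 - 256)**2 = (36 - 256)**2 = (-220)**2 = 48400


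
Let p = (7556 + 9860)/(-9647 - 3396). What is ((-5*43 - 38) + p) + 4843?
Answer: 59849954/13043 ≈ 4588.7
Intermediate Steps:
p = -17416/13043 (p = 17416/(-13043) = 17416*(-1/13043) = -17416/13043 ≈ -1.3353)
((-5*43 - 38) + p) + 4843 = ((-5*43 - 38) - 17416/13043) + 4843 = ((-215 - 38) - 17416/13043) + 4843 = (-253 - 17416/13043) + 4843 = -3317295/13043 + 4843 = 59849954/13043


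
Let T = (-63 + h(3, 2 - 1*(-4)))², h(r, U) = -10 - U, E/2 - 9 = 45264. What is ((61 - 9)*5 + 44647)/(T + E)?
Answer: 44907/96787 ≈ 0.46398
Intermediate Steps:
E = 90546 (E = 18 + 2*45264 = 18 + 90528 = 90546)
T = 6241 (T = (-63 + (-10 - (2 - 1*(-4))))² = (-63 + (-10 - (2 + 4)))² = (-63 + (-10 - 1*6))² = (-63 + (-10 - 6))² = (-63 - 16)² = (-79)² = 6241)
((61 - 9)*5 + 44647)/(T + E) = ((61 - 9)*5 + 44647)/(6241 + 90546) = (52*5 + 44647)/96787 = (260 + 44647)*(1/96787) = 44907*(1/96787) = 44907/96787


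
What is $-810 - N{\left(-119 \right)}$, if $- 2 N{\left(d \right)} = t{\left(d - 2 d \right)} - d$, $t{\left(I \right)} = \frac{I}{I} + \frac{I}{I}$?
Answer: $- \frac{1499}{2} \approx -749.5$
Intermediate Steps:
$t{\left(I \right)} = 2$ ($t{\left(I \right)} = 1 + 1 = 2$)
$N{\left(d \right)} = -1 + \frac{d}{2}$ ($N{\left(d \right)} = - \frac{2 - d}{2} = -1 + \frac{d}{2}$)
$-810 - N{\left(-119 \right)} = -810 - \left(-1 + \frac{1}{2} \left(-119\right)\right) = -810 - \left(-1 - \frac{119}{2}\right) = -810 - - \frac{121}{2} = -810 + \frac{121}{2} = - \frac{1499}{2}$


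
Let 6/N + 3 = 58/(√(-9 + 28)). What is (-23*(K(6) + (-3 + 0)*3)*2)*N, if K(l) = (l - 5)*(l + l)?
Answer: -47196/3193 - 48024*√19/3193 ≈ -80.341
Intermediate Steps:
K(l) = 2*l*(-5 + l) (K(l) = (-5 + l)*(2*l) = 2*l*(-5 + l))
N = 6/(-3 + 58*√19/19) (N = 6/(-3 + 58/(√(-9 + 28))) = 6/(-3 + 58/(√19)) = 6/(-3 + 58*(√19/19)) = 6/(-3 + 58*√19/19) ≈ 0.58218)
(-23*(K(6) + (-3 + 0)*3)*2)*N = (-23*(2*6*(-5 + 6) + (-3 + 0)*3)*2)*(342/3193 + 348*√19/3193) = (-23*(2*6*1 - 3*3)*2)*(342/3193 + 348*√19/3193) = (-23*(12 - 9)*2)*(342/3193 + 348*√19/3193) = (-69*2)*(342/3193 + 348*√19/3193) = (-23*6)*(342/3193 + 348*√19/3193) = -138*(342/3193 + 348*√19/3193) = -47196/3193 - 48024*√19/3193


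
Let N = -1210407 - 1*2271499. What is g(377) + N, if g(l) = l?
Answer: -3481529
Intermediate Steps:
N = -3481906 (N = -1210407 - 2271499 = -3481906)
g(377) + N = 377 - 3481906 = -3481529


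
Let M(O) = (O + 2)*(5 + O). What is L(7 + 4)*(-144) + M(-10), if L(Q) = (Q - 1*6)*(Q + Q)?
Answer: -15800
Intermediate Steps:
L(Q) = 2*Q*(-6 + Q) (L(Q) = (Q - 6)*(2*Q) = (-6 + Q)*(2*Q) = 2*Q*(-6 + Q))
M(O) = (2 + O)*(5 + O)
L(7 + 4)*(-144) + M(-10) = (2*(7 + 4)*(-6 + (7 + 4)))*(-144) + (10 + (-10)² + 7*(-10)) = (2*11*(-6 + 11))*(-144) + (10 + 100 - 70) = (2*11*5)*(-144) + 40 = 110*(-144) + 40 = -15840 + 40 = -15800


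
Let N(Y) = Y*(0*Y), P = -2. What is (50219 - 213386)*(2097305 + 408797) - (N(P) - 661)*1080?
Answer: -408912431154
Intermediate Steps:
N(Y) = 0 (N(Y) = Y*0 = 0)
(50219 - 213386)*(2097305 + 408797) - (N(P) - 661)*1080 = (50219 - 213386)*(2097305 + 408797) - (0 - 661)*1080 = -163167*2506102 - (-661)*1080 = -408913145034 - 1*(-713880) = -408913145034 + 713880 = -408912431154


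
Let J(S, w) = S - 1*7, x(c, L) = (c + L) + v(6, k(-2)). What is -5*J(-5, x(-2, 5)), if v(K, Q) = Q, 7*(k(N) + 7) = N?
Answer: 60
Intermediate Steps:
k(N) = -7 + N/7
x(c, L) = -51/7 + L + c (x(c, L) = (c + L) + (-7 + (⅐)*(-2)) = (L + c) + (-7 - 2/7) = (L + c) - 51/7 = -51/7 + L + c)
J(S, w) = -7 + S (J(S, w) = S - 7 = -7 + S)
-5*J(-5, x(-2, 5)) = -5*(-7 - 5) = -5*(-12) = 60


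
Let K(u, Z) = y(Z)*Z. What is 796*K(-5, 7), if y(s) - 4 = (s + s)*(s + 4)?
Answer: 880376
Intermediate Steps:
y(s) = 4 + 2*s*(4 + s) (y(s) = 4 + (s + s)*(s + 4) = 4 + (2*s)*(4 + s) = 4 + 2*s*(4 + s))
K(u, Z) = Z*(4 + 2*Z² + 8*Z) (K(u, Z) = (4 + 2*Z² + 8*Z)*Z = Z*(4 + 2*Z² + 8*Z))
796*K(-5, 7) = 796*(2*7*(2 + 7² + 4*7)) = 796*(2*7*(2 + 49 + 28)) = 796*(2*7*79) = 796*1106 = 880376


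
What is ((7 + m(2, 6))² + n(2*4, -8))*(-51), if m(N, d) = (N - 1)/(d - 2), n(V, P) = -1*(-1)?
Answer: -43707/16 ≈ -2731.7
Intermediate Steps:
n(V, P) = 1
m(N, d) = (-1 + N)/(-2 + d)
((7 + m(2, 6))² + n(2*4, -8))*(-51) = ((7 + (-1 + 2)/(-2 + 6))² + 1)*(-51) = ((7 + 1/4)² + 1)*(-51) = ((7 + (¼)*1)² + 1)*(-51) = ((7 + ¼)² + 1)*(-51) = ((29/4)² + 1)*(-51) = (841/16 + 1)*(-51) = (857/16)*(-51) = -43707/16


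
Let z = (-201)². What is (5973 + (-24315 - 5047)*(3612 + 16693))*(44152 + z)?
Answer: -50409605466661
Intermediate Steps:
z = 40401
(5973 + (-24315 - 5047)*(3612 + 16693))*(44152 + z) = (5973 + (-24315 - 5047)*(3612 + 16693))*(44152 + 40401) = (5973 - 29362*20305)*84553 = (5973 - 596195410)*84553 = -596189437*84553 = -50409605466661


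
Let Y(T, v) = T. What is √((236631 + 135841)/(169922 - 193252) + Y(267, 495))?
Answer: √34158841135/11665 ≈ 15.844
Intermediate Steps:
√((236631 + 135841)/(169922 - 193252) + Y(267, 495)) = √((236631 + 135841)/(169922 - 193252) + 267) = √(372472/(-23330) + 267) = √(372472*(-1/23330) + 267) = √(-186236/11665 + 267) = √(2928319/11665) = √34158841135/11665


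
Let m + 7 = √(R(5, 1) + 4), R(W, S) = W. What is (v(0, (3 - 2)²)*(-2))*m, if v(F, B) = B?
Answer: 8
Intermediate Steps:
m = -4 (m = -7 + √(5 + 4) = -7 + √9 = -7 + 3 = -4)
(v(0, (3 - 2)²)*(-2))*m = ((3 - 2)²*(-2))*(-4) = (1²*(-2))*(-4) = (1*(-2))*(-4) = -2*(-4) = 8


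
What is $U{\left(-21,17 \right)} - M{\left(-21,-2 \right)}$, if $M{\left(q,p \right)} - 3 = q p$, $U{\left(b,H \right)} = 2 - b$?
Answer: $-22$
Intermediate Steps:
$M{\left(q,p \right)} = 3 + p q$ ($M{\left(q,p \right)} = 3 + q p = 3 + p q$)
$U{\left(-21,17 \right)} - M{\left(-21,-2 \right)} = \left(2 - -21\right) - \left(3 - -42\right) = \left(2 + 21\right) - \left(3 + 42\right) = 23 - 45 = -22$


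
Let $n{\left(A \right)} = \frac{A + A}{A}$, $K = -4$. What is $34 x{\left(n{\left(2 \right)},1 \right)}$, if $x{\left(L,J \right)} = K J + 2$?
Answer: $-68$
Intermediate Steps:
$n{\left(A \right)} = 2$ ($n{\left(A \right)} = \frac{2 A}{A} = 2$)
$x{\left(L,J \right)} = 2 - 4 J$ ($x{\left(L,J \right)} = - 4 J + 2 = 2 - 4 J$)
$34 x{\left(n{\left(2 \right)},1 \right)} = 34 \left(2 - 4\right) = 34 \left(-2\right) = -68$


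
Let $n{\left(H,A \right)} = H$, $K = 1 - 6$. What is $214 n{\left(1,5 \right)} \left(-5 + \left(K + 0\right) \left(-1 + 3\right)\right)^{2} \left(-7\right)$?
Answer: $-337050$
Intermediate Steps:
$K = -5$ ($K = 1 - 6 = -5$)
$214 n{\left(1,5 \right)} \left(-5 + \left(K + 0\right) \left(-1 + 3\right)\right)^{2} \left(-7\right) = 214 \cdot 1 \left(-5 + \left(-5 + 0\right) \left(-1 + 3\right)\right)^{2} \left(-7\right) = 214 \cdot 1 \left(-5 - 10\right)^{2} \left(-7\right) = 214 \cdot 1 \left(-15\right)^{2} \left(-7\right) = 214 \cdot 1 \cdot 225 \left(-7\right) = 214 \cdot 225 \left(-7\right) = 214 \left(-1575\right) = -337050$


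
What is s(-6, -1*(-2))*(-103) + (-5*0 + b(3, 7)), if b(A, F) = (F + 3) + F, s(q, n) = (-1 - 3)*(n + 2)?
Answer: 1665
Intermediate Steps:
s(q, n) = -8 - 4*n (s(q, n) = -4*(2 + n) = -8 - 4*n)
b(A, F) = 3 + 2*F (b(A, F) = (3 + F) + F = 3 + 2*F)
s(-6, -1*(-2))*(-103) + (-5*0 + b(3, 7)) = (-8 - (-4)*(-2))*(-103) + (-5*0 + (3 + 2*7)) = (-8 - 4*2)*(-103) + (0 + (3 + 14)) = (-8 - 8)*(-103) + (0 + 17) = -16*(-103) + 17 = 1648 + 17 = 1665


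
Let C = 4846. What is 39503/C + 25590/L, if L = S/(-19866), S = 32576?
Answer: -307784840689/19732912 ≈ -15598.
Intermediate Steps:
L = -16288/9933 (L = 32576/(-19866) = 32576*(-1/19866) = -16288/9933 ≈ -1.6398)
39503/C + 25590/L = 39503/4846 + 25590/(-16288/9933) = 39503*(1/4846) + 25590*(-9933/16288) = 39503/4846 - 127092735/8144 = -307784840689/19732912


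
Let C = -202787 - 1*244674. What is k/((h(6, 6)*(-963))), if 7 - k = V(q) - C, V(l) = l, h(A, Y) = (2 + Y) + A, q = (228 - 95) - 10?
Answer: 447577/13482 ≈ 33.198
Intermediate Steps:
C = -447461 (C = -202787 - 244674 = -447461)
q = 123 (q = 133 - 10 = 123)
h(A, Y) = 2 + A + Y
k = -447577 (k = 7 - (123 - 1*(-447461)) = 7 - (123 + 447461) = 7 - 1*447584 = 7 - 447584 = -447577)
k/((h(6, 6)*(-963))) = -447577*(-1/(963*(2 + 6 + 6))) = -447577/(14*(-963)) = -447577/(-13482) = -447577*(-1/13482) = 447577/13482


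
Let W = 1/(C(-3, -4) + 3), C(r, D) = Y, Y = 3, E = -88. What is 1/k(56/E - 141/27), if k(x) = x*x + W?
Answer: 19602/676067 ≈ 0.028994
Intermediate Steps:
C(r, D) = 3
W = 1/6 (W = 1/(3 + 3) = 1/6 ≈ 0.16667)
k(x) = 1/6 + x**2 (k(x) = x*x + 1/6 = x**2 + 1/6 = 1/6 + x**2)
1/k(56/E - 141/27) = 1/(1/6 + (56/(-88) - 141/27)**2) = 1/(1/6 + (56*(-1/88) - 141*1/27)**2) = 1/(1/6 + (-7/11 - 47/9)**2) = 1/(1/6 + (-580/99)**2) = 1/(1/6 + 336400/9801) = 1/(676067/19602) = 19602/676067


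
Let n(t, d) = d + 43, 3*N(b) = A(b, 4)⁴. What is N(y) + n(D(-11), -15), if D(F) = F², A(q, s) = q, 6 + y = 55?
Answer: 5764885/3 ≈ 1.9216e+6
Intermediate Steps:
y = 49 (y = -6 + 55 = 49)
N(b) = b⁴/3
n(t, d) = 43 + d
N(y) + n(D(-11), -15) = (⅓)*49⁴ + (43 - 15) = (⅓)*5764801 + 28 = 5764801/3 + 28 = 5764885/3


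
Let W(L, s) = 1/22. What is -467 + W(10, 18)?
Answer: -10273/22 ≈ -466.95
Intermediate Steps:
W(L, s) = 1/22
-467 + W(10, 18) = -467 + 1/22 = -10273/22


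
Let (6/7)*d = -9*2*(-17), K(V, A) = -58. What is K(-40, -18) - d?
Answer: -415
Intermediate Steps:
d = 357 (d = 7*(-9*2*(-17))/6 = 7*(-18*(-17))/6 = (7/6)*306 = 357)
K(-40, -18) - d = -58 - 1*357 = -58 - 357 = -415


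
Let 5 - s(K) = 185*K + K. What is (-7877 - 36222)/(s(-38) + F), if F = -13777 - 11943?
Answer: 44099/18647 ≈ 2.3649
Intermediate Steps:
s(K) = 5 - 186*K (s(K) = 5 - (185*K + K) = 5 - 186*K)
F = -25720
(-7877 - 36222)/(s(-38) + F) = (-7877 - 36222)/((5 - 186*(-38)) - 25720) = -44099/((5 + 7068) - 25720) = -44099/(7073 - 25720) = -44099/(-18647) = -44099*(-1/18647) = 44099/18647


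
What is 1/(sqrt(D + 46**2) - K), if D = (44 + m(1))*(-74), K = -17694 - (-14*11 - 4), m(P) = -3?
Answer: 8768/153756107 - 3*I*sqrt(102)/307512214 ≈ 5.7025e-5 - 9.8528e-8*I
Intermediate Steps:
K = -17536 (K = -17694 - (-154 - 4) = -17694 - 1*(-158) = -17694 + 158 = -17536)
D = -3034 (D = (44 - 3)*(-74) = 41*(-74) = -3034)
1/(sqrt(D + 46**2) - K) = 1/(sqrt(-3034 + 46**2) - 1*(-17536)) = 1/(sqrt(-3034 + 2116) + 17536) = 1/(sqrt(-918) + 17536) = 1/(3*I*sqrt(102) + 17536) = 1/(17536 + 3*I*sqrt(102))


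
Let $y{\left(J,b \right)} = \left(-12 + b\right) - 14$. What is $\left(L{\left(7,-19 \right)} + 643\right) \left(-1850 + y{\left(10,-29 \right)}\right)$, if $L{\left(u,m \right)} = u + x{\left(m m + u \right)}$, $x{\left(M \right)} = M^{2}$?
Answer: $-259220970$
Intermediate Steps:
$y{\left(J,b \right)} = -26 + b$
$L{\left(u,m \right)} = u + \left(u + m^{2}\right)^{2}$ ($L{\left(u,m \right)} = u + \left(m m + u\right)^{2} = u + \left(m^{2} + u\right)^{2} = u + \left(u + m^{2}\right)^{2}$)
$\left(L{\left(7,-19 \right)} + 643\right) \left(-1850 + y{\left(10,-29 \right)}\right) = \left(\left(7 + \left(7 + \left(-19\right)^{2}\right)^{2}\right) + 643\right) \left(-1850 - 55\right) = \left(\left(7 + \left(7 + 361\right)^{2}\right) + 643\right) \left(-1850 - 55\right) = \left(\left(7 + 368^{2}\right) + 643\right) \left(-1905\right) = \left(\left(7 + 135424\right) + 643\right) \left(-1905\right) = \left(135431 + 643\right) \left(-1905\right) = 136074 \left(-1905\right) = -259220970$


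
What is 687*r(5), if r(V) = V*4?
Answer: 13740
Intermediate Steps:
r(V) = 4*V
687*r(5) = 687*(4*5) = 687*20 = 13740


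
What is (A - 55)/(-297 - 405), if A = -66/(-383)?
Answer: 20999/268866 ≈ 0.078102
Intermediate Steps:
A = 66/383 (A = -66*(-1/383) = 66/383 ≈ 0.17232)
(A - 55)/(-297 - 405) = (66/383 - 55)/(-297 - 405) = -20999/383/(-702) = -20999/383*(-1/702) = 20999/268866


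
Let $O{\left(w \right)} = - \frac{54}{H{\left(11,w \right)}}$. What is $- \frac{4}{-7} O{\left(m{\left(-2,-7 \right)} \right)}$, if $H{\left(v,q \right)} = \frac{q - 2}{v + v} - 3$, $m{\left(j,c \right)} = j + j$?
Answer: $\frac{66}{7} \approx 9.4286$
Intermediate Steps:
$m{\left(j,c \right)} = 2 j$
$H{\left(v,q \right)} = -3 + \frac{-2 + q}{2 v}$ ($H{\left(v,q \right)} = \frac{-2 + q}{2 v} - 3 = -3 + \frac{-2 + q}{2 v}$)
$O{\left(w \right)} = - \frac{54}{- \frac{34}{11} + \frac{w}{22}}$ ($O{\left(w \right)} = - \frac{54}{\frac{1}{2} \cdot \frac{1}{11} \left(-2 + w - 66\right)} = - \frac{54}{\frac{1}{2} \cdot \frac{1}{11} \left(-68 + w\right)} = - \frac{54}{- \frac{34}{11} + \frac{w}{22}}$)
$- \frac{4}{-7} O{\left(m{\left(-2,-7 \right)} \right)} = - \frac{4}{-7} \left(- \frac{1188}{-68 + 2 \left(-2\right)}\right) = \left(-4\right) \left(- \frac{1}{7}\right) \left(- \frac{1188}{-68 - 4}\right) = \frac{4 \left(- \frac{1188}{-72}\right)}{7} = \frac{4 \left(\left(-1188\right) \left(- \frac{1}{72}\right)\right)}{7} = \frac{4}{7} \cdot \frac{33}{2} = \frac{66}{7}$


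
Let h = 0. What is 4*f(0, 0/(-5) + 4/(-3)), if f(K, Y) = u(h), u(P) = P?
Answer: 0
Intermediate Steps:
f(K, Y) = 0
4*f(0, 0/(-5) + 4/(-3)) = 4*0 = 0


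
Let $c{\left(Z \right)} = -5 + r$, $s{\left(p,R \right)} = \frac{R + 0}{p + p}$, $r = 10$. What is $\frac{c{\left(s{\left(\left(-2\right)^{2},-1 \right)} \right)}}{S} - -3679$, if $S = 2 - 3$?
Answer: $3674$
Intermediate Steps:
$s{\left(p,R \right)} = \frac{R}{2 p}$
$c{\left(Z \right)} = 5$ ($c{\left(Z \right)} = -5 + 10 = 5$)
$S = -1$ ($S = 2 - 3 = -1$)
$\frac{c{\left(s{\left(\left(-2\right)^{2},-1 \right)} \right)}}{S} - -3679 = \frac{5}{-1} - -3679 = 5 \left(-1\right) + 3679 = -5 + 3679 = 3674$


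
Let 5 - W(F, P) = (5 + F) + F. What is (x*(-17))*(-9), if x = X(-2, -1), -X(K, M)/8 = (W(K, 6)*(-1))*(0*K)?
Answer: 0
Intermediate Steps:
W(F, P) = -2*F (W(F, P) = 5 - ((5 + F) + F) = 5 - (5 + 2*F) = 5 + (-5 - 2*F) = -2*F)
X(K, M) = 0 (X(K, M) = -8*-2*K*(-1)*0*K = -8*2*K*0 = -8*0 = 0)
x = 0
(x*(-17))*(-9) = (0*(-17))*(-9) = 0*(-9) = 0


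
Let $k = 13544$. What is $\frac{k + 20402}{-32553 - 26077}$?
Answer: $- \frac{1543}{2665} \approx -0.57899$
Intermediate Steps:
$\frac{k + 20402}{-32553 - 26077} = \frac{13544 + 20402}{-32553 - 26077} = \frac{33946}{-58630} = 33946 \left(- \frac{1}{58630}\right) = - \frac{1543}{2665}$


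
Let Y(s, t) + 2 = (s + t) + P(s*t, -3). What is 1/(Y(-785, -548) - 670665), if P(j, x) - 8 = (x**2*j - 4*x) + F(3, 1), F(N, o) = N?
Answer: 1/3199643 ≈ 3.1253e-7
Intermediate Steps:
P(j, x) = 11 - 4*x + j*x**2 (P(j, x) = 8 + ((x**2*j - 4*x) + 3) = 8 + ((j*x**2 - 4*x) + 3) = 8 + ((-4*x + j*x**2) + 3) = 8 + (3 - 4*x + j*x**2) = 11 - 4*x + j*x**2)
Y(s, t) = 21 + s + t + 9*s*t (Y(s, t) = -2 + ((s + t) + (11 - 4*(-3) + (s*t)*(-3)**2)) = -2 + ((s + t) + (11 + 12 + (s*t)*9)) = -2 + ((s + t) + (11 + 12 + 9*s*t)) = -2 + ((s + t) + (23 + 9*s*t)) = -2 + (23 + s + t + 9*s*t) = 21 + s + t + 9*s*t)
1/(Y(-785, -548) - 670665) = 1/((21 - 785 - 548 + 9*(-785)*(-548)) - 670665) = 1/((21 - 785 - 548 + 3871620) - 670665) = 1/(3870308 - 670665) = 1/3199643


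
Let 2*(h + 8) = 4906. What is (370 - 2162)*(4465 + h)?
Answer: -12382720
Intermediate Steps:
h = 2445 (h = -8 + (½)*4906 = -8 + 2453 = 2445)
(370 - 2162)*(4465 + h) = (370 - 2162)*(4465 + 2445) = -1792*6910 = -12382720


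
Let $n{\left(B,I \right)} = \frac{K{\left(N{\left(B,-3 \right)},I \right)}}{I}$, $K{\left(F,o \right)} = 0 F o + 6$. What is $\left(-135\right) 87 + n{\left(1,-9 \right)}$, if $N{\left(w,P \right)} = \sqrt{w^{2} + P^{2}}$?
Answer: $- \frac{35237}{3} \approx -11746.0$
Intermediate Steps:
$N{\left(w,P \right)} = \sqrt{P^{2} + w^{2}}$
$K{\left(F,o \right)} = 6$ ($K{\left(F,o \right)} = 0 o + 6 = 0 + 6 = 6$)
$n{\left(B,I \right)} = \frac{6}{I}$
$\left(-135\right) 87 + n{\left(1,-9 \right)} = \left(-135\right) 87 + \frac{6}{-9} = -11745 + 6 \left(- \frac{1}{9}\right) = -11745 - \frac{2}{3} = - \frac{35237}{3}$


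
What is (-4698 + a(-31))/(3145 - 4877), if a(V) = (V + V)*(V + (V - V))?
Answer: 694/433 ≈ 1.6028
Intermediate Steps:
a(V) = 2*V**2 (a(V) = (2*V)*(V + 0) = (2*V)*V = 2*V**2)
(-4698 + a(-31))/(3145 - 4877) = (-4698 + 2*(-31)**2)/(3145 - 4877) = (-4698 + 2*961)/(-1732) = (-4698 + 1922)*(-1/1732) = -2776*(-1/1732) = 694/433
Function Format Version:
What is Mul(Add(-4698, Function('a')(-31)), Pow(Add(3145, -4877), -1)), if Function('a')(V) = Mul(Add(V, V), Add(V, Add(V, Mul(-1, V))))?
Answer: Rational(694, 433) ≈ 1.6028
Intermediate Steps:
Function('a')(V) = Mul(2, Pow(V, 2)) (Function('a')(V) = Mul(Mul(2, V), Add(V, 0)) = Mul(Mul(2, V), V) = Mul(2, Pow(V, 2)))
Mul(Add(-4698, Function('a')(-31)), Pow(Add(3145, -4877), -1)) = Mul(Add(-4698, Mul(2, Pow(-31, 2))), Pow(Add(3145, -4877), -1)) = Mul(Add(-4698, Mul(2, 961)), Pow(-1732, -1)) = Mul(Add(-4698, 1922), Rational(-1, 1732)) = Mul(-2776, Rational(-1, 1732)) = Rational(694, 433)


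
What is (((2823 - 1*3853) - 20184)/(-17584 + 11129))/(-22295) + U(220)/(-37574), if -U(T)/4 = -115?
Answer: -33498819168/2703716545075 ≈ -0.012390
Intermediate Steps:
U(T) = 460 (U(T) = -4*(-115) = 460)
(((2823 - 1*3853) - 20184)/(-17584 + 11129))/(-22295) + U(220)/(-37574) = (((2823 - 1*3853) - 20184)/(-17584 + 11129))/(-22295) + 460/(-37574) = (((2823 - 3853) - 20184)/(-6455))*(-1/22295) + 460*(-1/37574) = ((-1030 - 20184)*(-1/6455))*(-1/22295) - 230/18787 = -21214*(-1/6455)*(-1/22295) - 230/18787 = (21214/6455)*(-1/22295) - 230/18787 = -21214/143914225 - 230/18787 = -33498819168/2703716545075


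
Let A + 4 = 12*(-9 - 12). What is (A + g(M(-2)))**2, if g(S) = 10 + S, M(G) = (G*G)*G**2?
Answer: 52900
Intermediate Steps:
M(G) = G**4 (M(G) = G**2*G**2 = G**4)
A = -256 (A = -4 + 12*(-9 - 12) = -4 + 12*(-21) = -4 - 252 = -256)
(A + g(M(-2)))**2 = (-256 + (10 + (-2)**4))**2 = (-256 + (10 + 16))**2 = (-256 + 26)**2 = (-230)**2 = 52900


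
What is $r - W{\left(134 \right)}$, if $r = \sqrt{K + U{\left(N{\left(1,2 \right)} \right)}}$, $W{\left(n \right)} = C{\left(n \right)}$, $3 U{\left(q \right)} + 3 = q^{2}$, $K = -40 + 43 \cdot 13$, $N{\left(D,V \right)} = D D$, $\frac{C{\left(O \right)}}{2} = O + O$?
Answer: $-536 + \frac{\sqrt{4665}}{3} \approx -513.23$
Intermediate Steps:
$C{\left(O \right)} = 4 O$ ($C{\left(O \right)} = 2 \left(O + O\right) = 2 \cdot 2 O = 4 O$)
$N{\left(D,V \right)} = D^{2}$
$K = 519$ ($K = -40 + 559 = 519$)
$U{\left(q \right)} = -1 + \frac{q^{2}}{3}$
$W{\left(n \right)} = 4 n$
$r = \frac{\sqrt{4665}}{3}$ ($r = \sqrt{519 - \left(1 - \frac{\left(1^{2}\right)^{2}}{3}\right)} = \sqrt{519 - \left(1 - \frac{1^{2}}{3}\right)} = \sqrt{519 + \left(-1 + \frac{1}{3} \cdot 1\right)} = \sqrt{519 + \left(-1 + \frac{1}{3}\right)} = \sqrt{519 - \frac{2}{3}} = \sqrt{\frac{1555}{3}} = \frac{\sqrt{4665}}{3} \approx 22.767$)
$r - W{\left(134 \right)} = \frac{\sqrt{4665}}{3} - 4 \cdot 134 = \frac{\sqrt{4665}}{3} - 536 = -536 + \frac{\sqrt{4665}}{3}$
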